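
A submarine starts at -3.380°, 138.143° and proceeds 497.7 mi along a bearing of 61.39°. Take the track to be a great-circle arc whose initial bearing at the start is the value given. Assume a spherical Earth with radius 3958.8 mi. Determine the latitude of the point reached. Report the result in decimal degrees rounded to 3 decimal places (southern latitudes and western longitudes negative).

latitude 0.083°

The arc subtends δ = 497.7/3958.8 = 0.125720 rad at the centre.
Start latitude φ₁ = -0.058992 rad; initial bearing θ = 1.071458 rad.
Destination latitude: φ₂ = arcsin( sin φ₁ cos δ + cos φ₁ sin δ cos θ ) = arcsin(0.001445) = 0.083°.
Δλ = atan2( sin θ sin δ cos φ₁ , cos δ − sin φ₁ sin φ₂ ) = atan2(0.109887, 0.992193) = 0.110303 rad = 6.320°.
λ₂ = λ₁ + Δλ = 144.463°.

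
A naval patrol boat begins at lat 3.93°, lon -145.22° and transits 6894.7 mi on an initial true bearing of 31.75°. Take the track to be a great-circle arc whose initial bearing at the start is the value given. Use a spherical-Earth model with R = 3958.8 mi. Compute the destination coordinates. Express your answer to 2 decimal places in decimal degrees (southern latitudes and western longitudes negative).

Angular distance δ = d/R = 6894.7 / 3958.8 = 1.741614 rad.
Converting: φ₁ = 0.068591 rad, θ = 0.554142 rad.
sin φ₂ = sin φ₁ cos δ + cos φ₁ sin δ cos θ = (0.068538)(-0.169988) + (0.997649)(0.985446)(0.850352) = 0.824355
φ₂ = asin(0.824355) = 0.969062 rad = 55.52°.
Then Δλ = atan2(0.517336, -0.226487) = 1.983454 rad, from sin θ sin δ cos φ₁ over cos δ − sin φ₁ sin φ₂.
Hence λ₂ = -145.22° + 113.64° = -31.58°.

latitude 55.52°, longitude -31.58°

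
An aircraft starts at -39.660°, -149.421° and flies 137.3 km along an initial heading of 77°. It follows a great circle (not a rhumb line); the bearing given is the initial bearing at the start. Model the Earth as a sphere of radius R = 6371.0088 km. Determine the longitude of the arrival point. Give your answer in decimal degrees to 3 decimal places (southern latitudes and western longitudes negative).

longitude -147.865°

Central angle δ = d/R = 0.021551 rad.
Start latitude φ₁ = -0.692198 rad; initial bearing θ = 1.343904 rad.
Applying the spherical law of cosines for sides, sin φ₂ = sin φ₁ cos δ + cos φ₁ sin δ cos θ = -0.634351, so φ₂ = -39.372°.
For the longitude increment, Δλ = atan2( sin θ sin δ cos φ₁, cos δ − sin φ₁ sin φ₂ ) = atan2(0.016164, 0.594906) = 1.556°.
Hence λ₂ = -149.421° + 1.556° = -147.865°.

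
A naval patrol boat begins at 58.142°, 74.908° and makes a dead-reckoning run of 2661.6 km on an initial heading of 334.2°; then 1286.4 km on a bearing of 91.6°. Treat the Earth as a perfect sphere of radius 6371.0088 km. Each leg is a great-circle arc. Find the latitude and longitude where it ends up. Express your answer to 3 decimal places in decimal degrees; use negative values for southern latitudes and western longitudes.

latitude 71.449°, longitude 68.242°

Apply the spherical direct solution leg by leg, carrying full precision between legs.
Leg 1: from (58.142°, 74.908°), δ = 2661.6/6371.0088 = 0.417767 rad, θ = 334.2° → φ = 75.722°, λ = 29.183°.
Leg 2: from (75.722°, 29.183°), δ = 1286.4/6371.0088 = 0.201915 rad, θ = 91.6° → φ = 71.449°, λ = 68.242°.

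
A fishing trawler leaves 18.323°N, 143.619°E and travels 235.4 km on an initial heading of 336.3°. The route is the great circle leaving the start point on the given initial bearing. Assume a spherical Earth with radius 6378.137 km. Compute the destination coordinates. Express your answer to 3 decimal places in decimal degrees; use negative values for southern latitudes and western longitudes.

δ = 235.4/6378.137 = 0.036907 rad (2.1146°).
Converting: φ₁ = 0.319797 rad, θ = 5.869542 rad.
sin φ₂ = sin φ₁ cos δ + cos φ₁ sin δ cos θ = (0.314374)(0.999319) + (0.949299)(0.036899)(0.915663) = 0.346233
φ₂ = asin(0.346233) = 0.353553 rad = 20.257°.
Then Δλ = atan2(-0.014079, 0.890472) = -0.015810 rad, from sin θ sin δ cos φ₁ over cos δ − sin φ₁ sin φ₂.
Hence λ₂ = 143.619° + -0.906° = 142.713°.

latitude 20.257°, longitude 142.713°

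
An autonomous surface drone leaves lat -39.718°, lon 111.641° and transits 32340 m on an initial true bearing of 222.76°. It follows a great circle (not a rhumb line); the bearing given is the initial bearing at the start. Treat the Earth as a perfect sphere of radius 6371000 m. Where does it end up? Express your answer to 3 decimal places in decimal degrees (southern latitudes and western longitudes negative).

The arc subtends δ = 32340/6371000 = 0.005076 rad at the centre.
With φ₁ = -39.718° = -0.693210 rad and θ = 222.76° = 3.887895 rad:
sin φ₂ = sin φ₁ cos δ + cos φ₁ sin δ cos θ = (-0.639009)(0.999987) + (0.769199)(0.005076)(-0.734204) = -0.641868
φ₂ = asin(-0.641868) = -0.696932 rad = -39.931°.
Then Δλ = atan2(-0.002651, 0.589827) = -0.004494 rad, from sin θ sin δ cos φ₁ over cos δ − sin φ₁ sin φ₂.
Hence λ₂ = 111.641° + -0.258° = 111.383°.

latitude -39.931°, longitude 111.383°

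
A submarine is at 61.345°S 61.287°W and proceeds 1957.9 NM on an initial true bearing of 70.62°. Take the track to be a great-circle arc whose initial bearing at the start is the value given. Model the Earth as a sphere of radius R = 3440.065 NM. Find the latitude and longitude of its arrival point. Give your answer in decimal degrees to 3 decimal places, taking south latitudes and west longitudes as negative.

The arc subtends δ = 1957.9/3440.065 = 0.569146 rad at the centre.
Converting: φ₁ = -1.070672 rad, θ = 1.232552 rad.
Destination latitude: φ₂ = arcsin( sin φ₁ cos δ + cos φ₁ sin δ cos θ ) = arcsin(-0.653437) = -40.801°.
For the longitude increment, Δλ = atan2( sin θ sin δ cos φ₁, cos δ − sin φ₁ sin φ₂ ) = atan2(0.243785, 0.268955) = 42.190°.
Hence λ₂ = -61.287° + 42.190° = -19.097°.

latitude -40.801°, longitude -19.097°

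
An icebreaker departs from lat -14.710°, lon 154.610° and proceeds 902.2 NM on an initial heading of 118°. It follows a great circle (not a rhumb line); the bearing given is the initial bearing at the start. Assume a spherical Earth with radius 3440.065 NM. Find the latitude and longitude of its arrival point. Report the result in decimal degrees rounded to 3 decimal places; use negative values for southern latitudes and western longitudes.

The arc subtends δ = 902.2/3440.065 = 0.262262 rad at the centre.
With φ₁ = -14.710° = -0.256738 rad and θ = 118° = 2.059489 rad:
Destination latitude: φ₂ = arcsin( sin φ₁ cos δ + cos φ₁ sin δ cos θ ) = arcsin(-0.362973) = -21.283°.
Δλ = atan2( sin θ sin δ cos φ₁ , cos δ − sin φ₁ sin φ₂ ) = atan2(0.221415, 0.873637) = 0.248215 rad = 14.222°.
λ₂ = 154.610° + 14.222° = 168.832°.

latitude -21.283°, longitude 168.832°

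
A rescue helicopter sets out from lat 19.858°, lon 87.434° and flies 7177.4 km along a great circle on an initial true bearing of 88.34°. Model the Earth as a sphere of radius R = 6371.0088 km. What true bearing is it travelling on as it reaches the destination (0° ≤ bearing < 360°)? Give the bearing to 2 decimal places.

final bearing 107.42°

δ = 7177.4/6371.0088 = 1.126572 rad (64.5478°).
With φ₁ = 19.858° = 0.346587 rad and θ = 88.34° = 1.541824 rad:
Destination latitude: φ₂ = arcsin( sin φ₁ cos δ + cos φ₁ sin δ cos θ ) = arcsin(0.170586) = 9.822°.
Δλ = atan2( sin θ sin δ cos φ₁ , cos δ − sin φ₁ sin φ₂ ) = atan2(0.848896, 0.371811) = 1.157972 rad = 66.347°.
λ₂ = 87.434° + 66.347° = 153.781°.
The forward bearing on arrival equals the back-azimuth from the destination plus 180°.
Back-azimuth from P₂ (9.82°, 153.78°) to P₁ (19.86°, 87.43°), with Δλ' = λ₁ − λ₂ = -66.35°: atan2( sin Δλ' cos φ₁ , cos φ₂ sin φ₁ − sin φ₂ cos φ₁ cos Δλ' ) = 287.42°.
Final bearing = (287.42° + 180°) mod 360° = 107.42°.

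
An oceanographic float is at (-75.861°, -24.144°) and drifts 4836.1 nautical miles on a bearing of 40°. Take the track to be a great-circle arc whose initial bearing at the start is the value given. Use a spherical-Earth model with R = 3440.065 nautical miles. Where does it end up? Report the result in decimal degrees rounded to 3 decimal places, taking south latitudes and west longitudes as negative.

latitude 1.451°, longitude 15.221°

δ = 4836.1/3440.065 = 1.405816 rad (80.5473°).
With φ₁ = -75.861° = -1.324024 rad and θ = 40° = 0.698132 rad:
Applying the spherical law of cosines for sides, sin φ₂ = sin φ₁ cos δ + cos φ₁ sin δ cos θ = 0.025328, so φ₂ = 1.451°.
For the longitude increment, Δλ = atan2( sin θ sin δ cos φ₁, cos δ − sin φ₁ sin φ₂ ) = atan2(0.154885, 0.188793) = 39.365°.
λ₂ = -24.144° + 39.365° = 15.221°.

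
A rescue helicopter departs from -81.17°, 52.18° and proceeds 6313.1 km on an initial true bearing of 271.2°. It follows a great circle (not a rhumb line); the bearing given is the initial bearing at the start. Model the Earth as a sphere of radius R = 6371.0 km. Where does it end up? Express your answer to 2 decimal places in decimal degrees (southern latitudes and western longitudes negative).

latitude -32.60°, longitude -30.91°

δ = 6313.1/6371 = 0.990912 rad (56.7751°).
Converting: φ₁ = -1.416684 rad, θ = 4.733333 rad.
Destination latitude: φ₂ = arcsin( sin φ₁ cos δ + cos φ₁ sin δ cos θ ) = arcsin(-0.538744) = -32.60°.
Δλ = atan2( sin θ sin δ cos φ₁ , cos δ − sin φ₁ sin φ₂ ) = atan2(-0.128381, 0.015568) = -1.450120 rad = -83.09°.
λ₂ = λ₁ + Δλ = -30.91°.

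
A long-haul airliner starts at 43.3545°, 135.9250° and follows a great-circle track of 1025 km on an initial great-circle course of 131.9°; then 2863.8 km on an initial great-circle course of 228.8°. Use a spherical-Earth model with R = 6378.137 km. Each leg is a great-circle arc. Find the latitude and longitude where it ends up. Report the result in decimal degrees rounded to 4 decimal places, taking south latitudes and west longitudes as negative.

latitude 18.1650°, longitude 124.3822°

Apply the spherical direct solution leg by leg, carrying full precision between legs.
Leg 1: from (43.3545°, 135.9250°), δ = 1025/6378.137 = 0.160705 rad, θ = 131.9° → φ = 36.8672°, λ = 144.4865°.
Leg 2: from (36.8672°, 144.4865°), δ = 2863.8/6378.137 = 0.449003 rad, θ = 228.8° → φ = 18.1650°, λ = 124.3822°.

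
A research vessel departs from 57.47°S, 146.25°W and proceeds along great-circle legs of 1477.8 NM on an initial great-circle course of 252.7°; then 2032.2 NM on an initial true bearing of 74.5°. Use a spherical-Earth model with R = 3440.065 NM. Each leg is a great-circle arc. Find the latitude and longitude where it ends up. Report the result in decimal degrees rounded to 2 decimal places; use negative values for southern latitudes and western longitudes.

Apply the spherical direct solution leg by leg, carrying full precision between legs.
Leg 1: from (-57.47°, -146.25°), δ = 1477.8/3440.065 = 0.429585 rad, θ = 252.7° → φ = -56.42°, λ = 167.78°.
Leg 2: from (-56.42°, 167.78°), δ = 2032.2/3440.065 = 0.590745 rad, θ = 74.5° → φ = -37.56°, λ = -149.60°.

latitude -37.56°, longitude -149.60°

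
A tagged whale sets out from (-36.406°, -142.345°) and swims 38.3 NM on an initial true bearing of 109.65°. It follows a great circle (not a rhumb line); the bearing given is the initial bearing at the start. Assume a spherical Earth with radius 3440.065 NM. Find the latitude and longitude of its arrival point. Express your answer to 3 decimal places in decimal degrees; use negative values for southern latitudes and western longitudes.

Angular distance δ = d/R = 38.3 / 3440.065 = 0.011134 rad.
Converting: φ₁ = -0.635405 rad, θ = 1.913754 rad.
Destination latitude: φ₂ = arcsin( sin φ₁ cos δ + cos φ₁ sin δ cos θ ) = arcsin(-0.596480) = -36.618°.
Δλ = atan2( sin θ sin δ cos φ₁ , cos δ − sin φ₁ sin φ₂ ) = atan2(0.008439, 0.645926) = 0.013064 rad = 0.748°.
λ₂ = λ₁ + Δλ = -141.597°.

latitude -36.618°, longitude -141.597°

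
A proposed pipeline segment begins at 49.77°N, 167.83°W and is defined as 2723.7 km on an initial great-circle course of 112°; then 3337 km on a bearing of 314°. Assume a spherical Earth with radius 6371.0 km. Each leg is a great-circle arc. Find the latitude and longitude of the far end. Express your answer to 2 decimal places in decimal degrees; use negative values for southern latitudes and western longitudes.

Apply the spherical direct solution leg by leg, carrying full precision between legs.
Leg 1: from (49.77°, -167.83°), δ = 2723.7/6371 = 0.427515 rad, θ = 112° → φ = 36.47°, λ = -139.27°.
Leg 2: from (36.47°, -139.27°), δ = 3337/6371 = 0.523780 rad, θ = 314° → φ = 52.57°, λ = -175.57°.

latitude 52.57°, longitude -175.57°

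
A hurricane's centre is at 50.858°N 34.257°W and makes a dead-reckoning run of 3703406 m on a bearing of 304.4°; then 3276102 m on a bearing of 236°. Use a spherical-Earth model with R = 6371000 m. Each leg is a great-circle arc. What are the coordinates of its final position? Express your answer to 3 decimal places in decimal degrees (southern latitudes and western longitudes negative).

Apply the spherical direct solution leg by leg, carrying full precision between legs.
Leg 1: from (50.858°, -34.257°), δ = 3703406/6371000 = 0.581291 rad, θ = 304.4° → φ = 57.568°, λ = -91.908°.
Leg 2: from (57.568°, -91.908°), δ = 3276102/6371000 = 0.514221 rad, θ = 236° → φ = 35.970°, λ = -122.163°.

latitude 35.970°, longitude -122.163°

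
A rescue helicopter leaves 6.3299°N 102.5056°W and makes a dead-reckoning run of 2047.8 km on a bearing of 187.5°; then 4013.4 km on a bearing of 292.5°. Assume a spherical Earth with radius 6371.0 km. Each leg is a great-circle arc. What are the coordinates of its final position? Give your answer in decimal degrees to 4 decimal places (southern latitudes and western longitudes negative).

latitude 3.0694°, longitude -137.9486°

Apply the spherical direct solution leg by leg, carrying full precision between legs.
Leg 1: from (6.3299°, -102.5056°), δ = 2047.8/6371 = 0.321425 rad, θ = 187.5° → φ = -11.9291°, λ = -104.9211°.
Leg 2: from (-11.9291°, -104.9211°), δ = 4013.4/6371 = 0.629948 rad, θ = 292.5° → φ = 3.0694°, λ = -137.9486°.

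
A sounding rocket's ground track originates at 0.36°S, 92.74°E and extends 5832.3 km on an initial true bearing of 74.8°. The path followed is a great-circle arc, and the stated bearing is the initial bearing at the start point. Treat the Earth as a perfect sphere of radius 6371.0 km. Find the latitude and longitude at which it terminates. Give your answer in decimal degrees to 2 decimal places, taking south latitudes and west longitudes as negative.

Central angle δ = d/R = 0.915445 rad.
Converting: φ₁ = -0.006283 rad, θ = 1.305506 rad.
sin φ₂ = sin φ₁ cos δ + cos φ₁ sin δ cos θ = (-0.006283)(0.609438) + (0.999980)(0.792834)(0.262189) = 0.204039
φ₂ = asin(0.204039) = 0.205482 rad = 11.77°.
Δλ = atan2( sin θ sin δ cos φ₁ , cos δ − sin φ₁ sin φ₂ ) = atan2(0.765083, 0.610720) = 0.897129 rad = 51.40°.
λ₂ = λ₁ + Δλ = 144.14°.

latitude 11.77°, longitude 144.14°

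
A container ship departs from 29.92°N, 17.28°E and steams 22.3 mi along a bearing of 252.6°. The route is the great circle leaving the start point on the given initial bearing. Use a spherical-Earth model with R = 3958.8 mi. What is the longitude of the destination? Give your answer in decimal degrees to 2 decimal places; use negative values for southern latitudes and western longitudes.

δ = 22.3/3958.8 = 0.005633 rad (0.3227°).
With φ₁ = 29.92° = 0.522203 rad and θ = 252.6° = 4.408702 rad:
Applying the spherical law of cosines for sides, sin φ₂ = sin φ₁ cos δ + cos φ₁ sin δ cos θ = 0.497322, so φ₂ = 29.82°.
Then Δλ = atan2(-0.004659, 0.751925) = -0.006196 rad, from sin θ sin δ cos φ₁ over cos δ − sin φ₁ sin φ₂.
λ₂ = 17.28° + -0.35° = 16.93°.

longitude 16.93°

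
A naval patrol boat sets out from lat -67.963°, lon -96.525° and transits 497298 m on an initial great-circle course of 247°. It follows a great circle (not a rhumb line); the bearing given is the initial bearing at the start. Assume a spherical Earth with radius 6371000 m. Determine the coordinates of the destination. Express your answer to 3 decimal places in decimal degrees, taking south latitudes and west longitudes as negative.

Central angle δ = d/R = 0.078057 rad.
Converting: φ₁ = -1.186178 rad, θ = 4.310963 rad.
Destination latitude: φ₂ = arcsin( sin φ₁ cos δ + cos φ₁ sin δ cos θ ) = arcsin(-0.935551) = -69.317°.
Δλ = atan2( sin θ sin δ cos φ₁ , cos δ − sin φ₁ sin φ₂ ) = atan2(-0.026932, 0.129754) = -0.204654 rad = -11.726°.
λ₂ = -96.525° + -11.726° = -108.251°.

latitude -69.317°, longitude -108.251°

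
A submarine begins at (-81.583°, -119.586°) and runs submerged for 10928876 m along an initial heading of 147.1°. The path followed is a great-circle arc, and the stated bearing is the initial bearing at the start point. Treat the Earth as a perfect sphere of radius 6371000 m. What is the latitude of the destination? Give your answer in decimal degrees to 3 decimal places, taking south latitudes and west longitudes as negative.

latitude 1.200°

Angular distance δ = d/R = 10928876 / 6371000 = 1.715410 rad.
With φ₁ = -81.583° = -1.423892 rad and θ = 147.1° = 2.567379 rad:
sin φ₂ = sin φ₁ cos δ + cos φ₁ sin δ cos θ = (-0.989229)(-0.144110) + (0.146377)(0.989562)(-0.839620) = 0.020940
φ₂ = asin(0.020940) = 0.020942 rad = 1.200°.
Then Δλ = atan2(0.078678, -0.123396) = 2.573978 rad, from sin θ sin δ cos φ₁ over cos δ − sin φ₁ sin φ₂.
λ₂ = λ₁ + Δλ = 27.892°.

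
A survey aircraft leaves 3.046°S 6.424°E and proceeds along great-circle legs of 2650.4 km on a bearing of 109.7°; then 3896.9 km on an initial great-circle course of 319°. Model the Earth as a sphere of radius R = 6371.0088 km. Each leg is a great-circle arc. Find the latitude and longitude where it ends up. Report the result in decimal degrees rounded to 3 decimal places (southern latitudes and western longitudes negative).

latitude 15.948°, longitude 6.132°

Apply the spherical direct solution leg by leg, carrying full precision between legs.
Leg 1: from (-3.046°, 6.424°), δ = 2650.4/6371.0088 = 0.416009 rad, θ = 109.7° → φ = -10.640°, λ = 29.199°.
Leg 2: from (-10.640°, 29.199°), δ = 3896.9/6371.0088 = 0.611661 rad, θ = 319° → φ = 15.948°, λ = 6.132°.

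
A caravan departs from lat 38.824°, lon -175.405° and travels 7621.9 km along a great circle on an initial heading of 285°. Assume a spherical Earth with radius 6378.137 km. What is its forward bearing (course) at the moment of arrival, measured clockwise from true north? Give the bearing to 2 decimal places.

Angular distance δ = d/R = 7621.9 / 6378.137 = 1.195004 rad.
Start latitude φ₁ = 0.677607 rad; initial bearing θ = 4.974188 rad.
Applying the spherical law of cosines for sides, sin φ₂ = sin φ₁ cos δ + cos φ₁ sin δ cos θ = 0.417658, so φ₂ = 24.687°.
Δλ = atan2( sin θ sin δ cos φ₁ , cos δ − sin φ₁ sin φ₂ ) = atan2(-0.700015, 0.105167) = -1.421676 rad = -81.456°.
λ₂ = -175.405° + -81.456° = -256.861°, normalized to (−180°, 180°] → 103.139°.
The forward bearing on arrival equals the back-azimuth from the destination plus 180°.
Back-azimuth from P₂ (24.69°, 103.14°) to P₁ (38.82°, -175.41°), with Δλ' = λ₁ − λ₂ = -278.54°: atan2( sin Δλ' cos φ₁ , cos φ₂ sin φ₁ − sin φ₂ cos φ₁ cos Δλ' ) = 55.92°.
Final bearing = (55.92° + 180°) mod 360° = 235.92°.

final bearing 235.92°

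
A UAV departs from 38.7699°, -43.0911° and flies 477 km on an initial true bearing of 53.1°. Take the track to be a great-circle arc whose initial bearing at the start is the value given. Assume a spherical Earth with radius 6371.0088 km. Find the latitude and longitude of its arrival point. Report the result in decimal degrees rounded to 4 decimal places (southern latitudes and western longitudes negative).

latitude 41.2584°, longitude -38.5272°

Angular distance δ = d/R = 477 / 6371.0088 = 0.074870 rad.
Converting: φ₁ = 0.676662 rad, θ = 0.926770 rad.
sin φ₂ = sin φ₁ cos δ + cos φ₁ sin δ cos θ = (0.626194)(0.997199) + (0.779667)(0.074800)(0.600420) = 0.659456
φ₂ = asin(0.659456) = 0.720095 rad = 41.2584°.
For the longitude increment, Δλ = atan2( sin θ sin δ cos φ₁, cos δ − sin φ₁ sin φ₂ ) = atan2(0.046637, 0.584251) = 4.5639°.
λ₂ = -43.0911° + 4.5639° = -38.5272°.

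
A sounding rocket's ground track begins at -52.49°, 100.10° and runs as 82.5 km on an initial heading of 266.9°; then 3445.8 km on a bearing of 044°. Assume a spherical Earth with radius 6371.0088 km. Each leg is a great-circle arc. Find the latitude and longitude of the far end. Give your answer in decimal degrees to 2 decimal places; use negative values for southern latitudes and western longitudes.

latitude -27.06°, longitude 122.56°

Apply the spherical direct solution leg by leg, carrying full precision between legs.
Leg 1: from (-52.49°, 100.10°), δ = 82.5/6371.0088 = 0.012949 rad, θ = 266.9° → φ = -52.52°, λ = 98.88°.
Leg 2: from (-52.52°, 98.88°), δ = 3445.8/6371.0088 = 0.540856 rad, θ = 44° → φ = -27.06°, λ = 122.56°.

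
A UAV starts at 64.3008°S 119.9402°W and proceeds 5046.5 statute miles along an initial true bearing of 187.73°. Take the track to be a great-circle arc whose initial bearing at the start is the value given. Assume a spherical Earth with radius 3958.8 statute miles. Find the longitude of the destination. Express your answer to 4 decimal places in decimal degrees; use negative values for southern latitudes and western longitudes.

longitude 70.0879°

The arc subtends δ = 5046.5/3958.8 = 1.274755 rad at the centre.
Start latitude φ₁ = -1.122261 rad; initial bearing θ = 3.276507 rad.
Applying the spherical law of cosines for sides, sin φ₂ = sin φ₁ cos δ + cos φ₁ sin δ cos θ = -0.673892, so φ₂ = -42.3681°.
Δλ = atan2( sin θ sin δ cos φ₁ , cos δ − sin φ₁ sin φ₂ ) = atan2(-0.055790, -0.315496) = -2.966568 rad = -169.9719°.
λ₂ = -119.9402° + -169.9719° = -289.9121°, normalized to (−180°, 180°] → 70.0879°.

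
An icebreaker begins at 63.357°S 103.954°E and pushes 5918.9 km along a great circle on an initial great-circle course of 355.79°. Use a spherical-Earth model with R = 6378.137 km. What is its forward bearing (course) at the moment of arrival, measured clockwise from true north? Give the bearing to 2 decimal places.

δ = 5918.9/6378.137 = 0.927998 rad (53.1704°).
Converting: φ₁ = -1.105788 rad, θ = 6.209707 rad.
sin φ₂ = sin φ₁ cos δ + cos φ₁ sin δ cos θ = (-0.893818)(0.599437) + (0.448430)(0.800422)(0.997302) = -0.177823
φ₂ = asin(-0.177823) = -0.178774 rad = -10.243°.
For the longitude increment, Δλ = atan2( sin θ sin δ cos φ₁, cos δ − sin φ₁ sin φ₂ ) = atan2(-0.026350, 0.440496) = -3.423°.
λ₂ = 103.954° + -3.423° = 100.531°.
The forward bearing on arrival equals the back-azimuth from the destination plus 180°.
Back-azimuth from P₂ (-10.24°, 100.53°) to P₁ (-63.36°, 103.95°), with Δλ' = λ₁ − λ₂ = 3.42°: atan2( sin Δλ' cos φ₁ , cos φ₂ sin φ₁ − sin φ₂ cos φ₁ cos Δλ' ) = 178.08°.
Final bearing = (178.08° + 180°) mod 360° = 358.08°.

final bearing 358.08°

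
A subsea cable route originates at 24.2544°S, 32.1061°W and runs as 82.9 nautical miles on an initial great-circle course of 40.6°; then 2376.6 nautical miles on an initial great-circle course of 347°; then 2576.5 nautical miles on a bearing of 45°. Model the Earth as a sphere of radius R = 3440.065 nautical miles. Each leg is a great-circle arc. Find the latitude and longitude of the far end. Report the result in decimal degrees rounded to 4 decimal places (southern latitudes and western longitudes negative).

Apply the spherical direct solution leg by leg, carrying full precision between legs.
Leg 1: from (-24.2544°, -32.1061°), δ = 82.9/3440.065 = 0.024098 rad, θ = 40.6° → φ = -23.2029°, λ = -31.1285°.
Leg 2: from (-23.2029°, -31.1285°), δ = 2376.6/3440.065 = 0.690859 rad, θ = 347° → φ = 15.4860°, λ = -39.6824°.
Leg 3: from (15.4860°, -39.6824°), δ = 2576.5/3440.065 = 0.748968 rad, θ = 45° → φ = 41.2639°, λ = 0.1474°.

latitude 41.2639°, longitude 0.1474°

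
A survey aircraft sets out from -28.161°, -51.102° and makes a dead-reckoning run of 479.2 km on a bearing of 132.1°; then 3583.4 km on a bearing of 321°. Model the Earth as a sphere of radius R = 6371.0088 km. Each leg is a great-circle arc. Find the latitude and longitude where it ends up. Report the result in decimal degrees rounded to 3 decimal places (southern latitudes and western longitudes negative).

latitude -4.615°, longitude -67.048°

Apply the spherical direct solution leg by leg, carrying full precision between legs.
Leg 1: from (-28.161°, -51.102°), δ = 479.2/6371.0088 = 0.075216 rad, θ = 132.1° → φ = -31.000°, λ = -47.372°.
Leg 2: from (-31.000°, -47.372°), δ = 3583.4/6371.0088 = 0.562454 rad, θ = 321° → φ = -4.615°, λ = -67.048°.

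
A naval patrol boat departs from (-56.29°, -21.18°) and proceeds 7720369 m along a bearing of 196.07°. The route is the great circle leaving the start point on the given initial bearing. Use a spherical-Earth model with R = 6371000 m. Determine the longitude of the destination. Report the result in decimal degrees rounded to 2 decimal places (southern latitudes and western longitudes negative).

The arc subtends δ = 7720369/6371000 = 1.211799 rad at the centre.
With φ₁ = -56.29° = -0.982446 rad and θ = 196.07° = 3.422067 rad:
sin φ₂ = sin φ₁ cos δ + cos φ₁ sin δ cos θ = (-0.831857)(0.351336) + (0.554990)(0.936249)(-0.960924) = -0.791566
φ₂ = asin(-0.791566) = -0.913367 rad = -52.33°.
Δλ = atan2( sin θ sin δ cos φ₁ , cos δ − sin φ₁ sin φ₂ ) = atan2(-0.143834, -0.307134) = -2.703617 rad = -154.91°.
Hence λ₂ = -21.18° + -154.91° = -176.09°.

longitude -176.09°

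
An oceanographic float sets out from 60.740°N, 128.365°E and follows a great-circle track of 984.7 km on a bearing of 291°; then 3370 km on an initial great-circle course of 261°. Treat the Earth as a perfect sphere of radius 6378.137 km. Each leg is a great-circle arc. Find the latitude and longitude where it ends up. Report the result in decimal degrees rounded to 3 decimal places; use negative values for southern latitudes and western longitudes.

Apply the spherical direct solution leg by leg, carrying full precision between legs.
Leg 1: from (60.740°, 128.365°), δ = 984.7/6378.137 = 0.154387 rad, θ = 291° → φ = 62.744°, λ = 110.096°.
Leg 2: from (62.744°, 110.096°), δ = 3370/6378.137 = 0.528367 rad, θ = 261° → φ = 47.023°, λ = 63.176°.

latitude 47.023°, longitude 63.176°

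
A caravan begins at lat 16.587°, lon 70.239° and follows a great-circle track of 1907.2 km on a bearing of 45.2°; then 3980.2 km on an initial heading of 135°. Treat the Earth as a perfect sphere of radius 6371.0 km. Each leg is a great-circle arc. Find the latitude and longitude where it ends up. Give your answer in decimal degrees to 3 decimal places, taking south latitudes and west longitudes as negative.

Apply the spherical direct solution leg by leg, carrying full precision between legs.
Leg 1: from (16.587°, 70.239°), δ = 1907.2/6371 = 0.299356 rad, θ = 45.2° → φ = 28.160°, λ = 83.969°.
Leg 2: from (28.160°, 83.969°), δ = 3980.2/6371 = 0.624737 rad, θ = 135° → φ = 1.041°, λ = 108.403°.

latitude 1.041°, longitude 108.403°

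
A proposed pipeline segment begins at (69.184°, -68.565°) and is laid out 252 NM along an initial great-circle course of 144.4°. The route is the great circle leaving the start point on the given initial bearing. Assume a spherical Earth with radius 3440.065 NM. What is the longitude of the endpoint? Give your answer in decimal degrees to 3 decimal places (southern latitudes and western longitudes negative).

longitude -62.633°

δ = 252/3440.065 = 0.073254 rad (4.1972°).
With φ₁ = 69.184° = 1.207489 rad and θ = 144.4° = 2.520255 rad:
Applying the spherical law of cosines for sides, sin φ₂ = sin φ₁ cos δ + cos φ₁ sin δ cos θ = 0.911072, so φ₂ = 65.654°.
Δλ = atan2( sin θ sin δ cos φ₁ , cos δ − sin φ₁ sin φ₂ ) = atan2(0.015140, 0.145715) = 0.103533 rad = 5.932°.
λ₂ = λ₁ + Δλ = -62.633°.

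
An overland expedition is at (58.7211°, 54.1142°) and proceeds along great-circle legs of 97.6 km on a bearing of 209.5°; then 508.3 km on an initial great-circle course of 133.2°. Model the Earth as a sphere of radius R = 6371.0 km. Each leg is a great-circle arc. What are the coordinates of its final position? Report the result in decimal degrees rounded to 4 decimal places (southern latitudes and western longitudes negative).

Apply the spherical direct solution leg by leg, carrying full precision between legs.
Leg 1: from (58.7211°, 54.1142°), δ = 97.6/6371 = 0.015319 rad, θ = 209.5° → φ = 57.9545°, λ = 53.2996°.
Leg 2: from (57.9545°, 53.2996°), δ = 508.3/6371 = 0.079783 rad, θ = 133.2° → φ = 54.6847°, λ = 59.0677°.

latitude 54.6847°, longitude 59.0677°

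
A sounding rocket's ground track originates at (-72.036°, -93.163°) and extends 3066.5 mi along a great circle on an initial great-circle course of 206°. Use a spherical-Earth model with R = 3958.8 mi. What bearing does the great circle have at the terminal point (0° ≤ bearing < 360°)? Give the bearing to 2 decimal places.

Angular distance δ = d/R = 3066.5 / 3958.8 = 0.774603 rad.
Converting: φ₁ = -1.257265 rad, θ = 3.595378 rad.
Applying the spherical law of cosines for sides, sin φ₂ = sin φ₁ cos δ + cos φ₁ sin δ cos θ = -0.873744, so φ₂ = -60.897°.
For the longitude increment, Δλ = atan2( sin θ sin δ cos φ₁, cos δ − sin φ₁ sin φ₂ ) = atan2(-0.094565, -0.116451) = -140.921°.
λ₂ = -93.163° + -140.921° = -234.084°, normalized to (−180°, 180°] → 125.916°.
The forward bearing on arrival equals the back-azimuth from the destination plus 180°.
Back-azimuth from P₂ (-60.90°, 125.92°) to P₁ (-72.04°, -93.16°), with Δλ' = λ₁ − λ₂ = -219.08°: atan2( sin Δλ' cos φ₁ , cos φ₂ sin φ₁ − sin φ₂ cos φ₁ cos Δλ' ) = 163.86°.
Final bearing = (163.86° + 180°) mod 360° = 343.86°.

final bearing 343.86°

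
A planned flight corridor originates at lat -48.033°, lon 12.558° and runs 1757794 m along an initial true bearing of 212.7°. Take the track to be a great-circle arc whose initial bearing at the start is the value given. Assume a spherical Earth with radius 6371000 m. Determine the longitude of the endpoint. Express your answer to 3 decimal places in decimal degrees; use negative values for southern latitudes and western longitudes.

Central angle δ = d/R = 0.275906 rad.
Start latitude φ₁ = -0.838334 rad; initial bearing θ = 3.712315 rad.
Applying the spherical law of cosines for sides, sin φ₂ = sin φ₁ cos δ + cos φ₁ sin δ cos θ = -0.868704, so φ₂ = -60.308°.
Δλ = atan2( sin θ sin δ cos φ₁ , cos δ − sin φ₁ sin φ₂ ) = atan2(-0.098414, 0.316271) = -0.301672 rad = -17.285°.
Hence λ₂ = 12.558° + -17.285° = -4.727°.

longitude -4.727°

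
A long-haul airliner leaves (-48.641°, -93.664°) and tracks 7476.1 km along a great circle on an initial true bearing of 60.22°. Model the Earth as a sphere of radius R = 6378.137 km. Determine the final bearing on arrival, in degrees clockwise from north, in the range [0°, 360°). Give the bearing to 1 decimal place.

final bearing 35.0°

Central angle δ = d/R = 1.172145 rad.
Start latitude φ₁ = -0.848946 rad; initial bearing θ = 1.051037 rad.
sin φ₂ = sin φ₁ cos δ + cos φ₁ sin δ cos θ = (-0.750584)(0.388176) + (0.660775)(0.921585)(0.496671) = 0.011094
φ₂ = asin(0.011094) = 0.011095 rad = 0.636°.
Then Δλ = atan2(0.528540, 0.396503) = 0.927177 rad, from sin θ sin δ cos φ₁ over cos δ − sin φ₁ sin φ₂.
λ₂ = λ₁ + Δλ = -40.541°.
The forward bearing on arrival equals the back-azimuth from the destination plus 180°.
Back-azimuth from P₂ (0.6°, -40.5°) to P₁ (-48.6°, -93.7°), with Δλ' = λ₁ − λ₂ = -53.1°: atan2( sin Δλ' cos φ₁ , cos φ₂ sin φ₁ − sin φ₂ cos φ₁ cos Δλ' ) = 215.0°.
Final bearing = (215.0° + 180°) mod 360° = 35.0°.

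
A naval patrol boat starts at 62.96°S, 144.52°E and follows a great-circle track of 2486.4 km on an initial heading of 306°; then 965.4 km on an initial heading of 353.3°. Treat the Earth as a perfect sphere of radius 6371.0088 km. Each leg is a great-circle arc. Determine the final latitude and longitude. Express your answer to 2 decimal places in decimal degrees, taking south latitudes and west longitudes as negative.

Apply the spherical direct solution leg by leg, carrying full precision between legs.
Leg 1: from (-62.96°, 144.52°), δ = 2486.4/6371.0088 = 0.390268 rad, θ = 306° → φ = -46.22°, λ = 118.10°.
Leg 2: from (-46.22°, 118.10°), δ = 965.4/6371.0088 = 0.151530 rad, θ = 353.3° → φ = -37.59°, λ = 116.83°.

latitude -37.59°, longitude 116.83°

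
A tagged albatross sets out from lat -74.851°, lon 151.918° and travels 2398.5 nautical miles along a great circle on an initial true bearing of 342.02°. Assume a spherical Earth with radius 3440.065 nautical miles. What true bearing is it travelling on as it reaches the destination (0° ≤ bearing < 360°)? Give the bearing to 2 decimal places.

final bearing 354.31°

Angular distance δ = d/R = 2398.5 / 3440.065 = 0.697225 rad.
With φ₁ = -74.851° = -1.306396 rad and θ = 342.02° = 5.969375 rad:
sin φ₂ = sin φ₁ cos δ + cos φ₁ sin δ cos θ = (-0.965249)(0.766627) + (0.261330)(0.642093)(0.951164) = -0.580382
φ₂ = asin(-0.580382) = -0.619198 rad = -35.477°.
Then Δλ = atan2(-0.051797, 0.206413) = -0.245861 rad, from sin θ sin δ cos φ₁ over cos δ − sin φ₁ sin φ₂.
Hence λ₂ = 151.918° + -14.087° = 137.831°.
The forward bearing on arrival equals the back-azimuth from the destination plus 180°.
Back-azimuth from P₂ (-35.48°, 137.83°) to P₁ (-74.85°, 151.92°), with Δλ' = λ₁ − λ₂ = 14.09°: atan2( sin Δλ' cos φ₁ , cos φ₂ sin φ₁ − sin φ₂ cos φ₁ cos Δλ' ) = 174.31°.
Final bearing = (174.31° + 180°) mod 360° = 354.31°.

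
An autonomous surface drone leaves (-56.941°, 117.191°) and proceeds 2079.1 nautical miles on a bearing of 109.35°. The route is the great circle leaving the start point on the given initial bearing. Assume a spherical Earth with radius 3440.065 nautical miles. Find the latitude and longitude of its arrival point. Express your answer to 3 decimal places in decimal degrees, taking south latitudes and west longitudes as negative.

latitude -52.406°, longitude 178.694°

Angular distance δ = d/R = 2079.1 / 3440.065 = 0.604378 rad.
Start latitude φ₁ = -0.993808 rad; initial bearing θ = 1.908518 rad.
Destination latitude: φ₂ = arcsin( sin φ₁ cos δ + cos φ₁ sin δ cos θ ) = arcsin(-0.792352) = -52.406°.
Then Δλ = atan2(0.292472, 0.158778) = 1.073433 rad, from sin θ sin δ cos φ₁ over cos δ − sin φ₁ sin φ₂.
λ₂ = λ₁ + Δλ = 178.694°.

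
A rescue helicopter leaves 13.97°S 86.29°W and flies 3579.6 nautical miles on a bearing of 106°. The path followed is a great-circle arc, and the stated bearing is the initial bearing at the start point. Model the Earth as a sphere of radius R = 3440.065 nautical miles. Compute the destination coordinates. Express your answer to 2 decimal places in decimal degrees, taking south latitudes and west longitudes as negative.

latitude -20.66°, longitude -23.88°

Angular distance δ = d/R = 3579.6 / 3440.065 = 1.040562 rad.
With φ₁ = -13.97° = -0.243822 rad and θ = 106° = 1.850049 rad:
Destination latitude: φ₂ = arcsin( sin φ₁ cos δ + cos φ₁ sin δ cos θ ) = arcsin(-0.352847) = -20.66°.
Then Δλ = atan2(0.804741, 0.420553) = 1.089237 rad, from sin θ sin δ cos φ₁ over cos δ − sin φ₁ sin φ₂.
Hence λ₂ = -86.29° + 62.41° = -23.88°.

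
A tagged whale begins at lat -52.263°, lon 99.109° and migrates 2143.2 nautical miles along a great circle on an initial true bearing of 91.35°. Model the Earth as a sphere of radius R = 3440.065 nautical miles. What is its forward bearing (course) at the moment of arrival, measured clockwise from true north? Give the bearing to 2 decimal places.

final bearing 53.68°

δ = 2143.2/3440.065 = 0.623011 rad (35.6959°).
With φ₁ = -52.263° = -0.912161 rad and θ = 91.35° = 1.594358 rad:
Destination latitude: φ₂ = arcsin( sin φ₁ cos δ + cos φ₁ sin δ cos θ ) = arcsin(-0.650665) = -40.592°.
Δλ = atan2( sin θ sin δ cos φ₁ , cos δ − sin φ₁ sin φ₂ ) = atan2(0.357015, 0.297561) = 0.875978 rad = 50.190°.
λ₂ = λ₁ + Δλ = 149.299°.
The forward bearing on arrival equals the back-azimuth from the destination plus 180°.
Back-azimuth from P₂ (-40.59°, 149.30°) to P₁ (-52.26°, 99.11°), with Δλ' = λ₁ − λ₂ = -50.19°: atan2( sin Δλ' cos φ₁ , cos φ₂ sin φ₁ − sin φ₂ cos φ₁ cos Δλ' ) = 233.68°.
Final bearing = (233.68° + 180°) mod 360° = 53.68°.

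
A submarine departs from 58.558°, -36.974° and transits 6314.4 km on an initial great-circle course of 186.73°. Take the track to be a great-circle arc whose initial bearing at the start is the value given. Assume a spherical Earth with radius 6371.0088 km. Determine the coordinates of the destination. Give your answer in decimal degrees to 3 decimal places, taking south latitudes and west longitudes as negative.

latitude 1.944°, longitude -42.604°

δ = 6314.4/6371.0088 = 0.991115 rad (56.7867°).
Start latitude φ₁ = 1.022030 rad; initial bearing θ = 3.259053 rad.
Applying the spherical law of cosines for sides, sin φ₂ = sin φ₁ cos δ + cos φ₁ sin δ cos θ = 0.033918, so φ₂ = 1.944°.
For the longitude increment, Δλ = atan2( sin θ sin δ cos φ₁, cos δ − sin φ₁ sin φ₂ ) = atan2(-0.051144, 0.518820) = -5.630°.
λ₂ = -36.974° + -5.630° = -42.604°.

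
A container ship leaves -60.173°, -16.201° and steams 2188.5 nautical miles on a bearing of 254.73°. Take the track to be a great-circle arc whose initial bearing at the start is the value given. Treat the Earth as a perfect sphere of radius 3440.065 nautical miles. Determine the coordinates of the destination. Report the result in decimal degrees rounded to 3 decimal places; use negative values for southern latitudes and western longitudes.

δ = 2188.5/3440.065 = 0.636180 rad (36.4504°).
With φ₁ = -60.173° = -1.050217 rad and θ = 254.73° = 4.445877 rad:
Applying the spherical law of cosines for sides, sin φ₂ = sin φ₁ cos δ + cos φ₁ sin δ cos θ = -0.775645, so φ₂ = -50.864°.
Then Δλ = atan2(-0.285076, 0.131475) = -1.138672 rad, from sin θ sin δ cos φ₁ over cos δ − sin φ₁ sin φ₂.
Hence λ₂ = -16.201° + -65.241° = -81.442°.

latitude -50.864°, longitude -81.442°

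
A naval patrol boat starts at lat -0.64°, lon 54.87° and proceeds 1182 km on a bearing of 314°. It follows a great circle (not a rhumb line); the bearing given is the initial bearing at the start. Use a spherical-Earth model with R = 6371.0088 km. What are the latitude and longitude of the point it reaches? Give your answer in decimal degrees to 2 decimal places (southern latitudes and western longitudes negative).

latitude 6.73°, longitude 47.19°

The arc subtends δ = 1182/6371.0088 = 0.185528 rad at the centre.
With φ₁ = -0.64° = -0.011170 rad and θ = 314° = 5.480334 rad:
Destination latitude: φ₂ = arcsin( sin φ₁ cos δ + cos φ₁ sin δ cos θ ) = arcsin(0.117154) = 6.73°.
Then Δλ = atan2(-0.132685, 0.984148) = -0.134014 rad, from sin θ sin δ cos φ₁ over cos δ − sin φ₁ sin φ₂.
λ₂ = λ₁ + Δλ = 47.19°.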